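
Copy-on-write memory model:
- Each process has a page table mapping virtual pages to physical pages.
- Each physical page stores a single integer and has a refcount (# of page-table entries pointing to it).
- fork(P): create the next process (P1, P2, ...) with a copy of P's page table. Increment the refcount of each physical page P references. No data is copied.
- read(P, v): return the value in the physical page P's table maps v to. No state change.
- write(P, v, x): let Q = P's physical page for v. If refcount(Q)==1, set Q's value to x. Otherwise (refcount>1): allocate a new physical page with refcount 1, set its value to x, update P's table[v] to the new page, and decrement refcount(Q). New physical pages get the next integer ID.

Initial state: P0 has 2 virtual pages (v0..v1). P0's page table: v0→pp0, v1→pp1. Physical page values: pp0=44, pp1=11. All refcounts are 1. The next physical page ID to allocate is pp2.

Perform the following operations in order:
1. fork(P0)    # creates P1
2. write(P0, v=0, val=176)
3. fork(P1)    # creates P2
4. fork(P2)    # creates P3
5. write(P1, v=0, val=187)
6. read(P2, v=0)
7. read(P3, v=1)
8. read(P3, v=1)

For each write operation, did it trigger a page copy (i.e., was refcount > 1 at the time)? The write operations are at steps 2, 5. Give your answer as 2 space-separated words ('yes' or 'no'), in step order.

Op 1: fork(P0) -> P1. 2 ppages; refcounts: pp0:2 pp1:2
Op 2: write(P0, v0, 176). refcount(pp0)=2>1 -> COPY to pp2. 3 ppages; refcounts: pp0:1 pp1:2 pp2:1
Op 3: fork(P1) -> P2. 3 ppages; refcounts: pp0:2 pp1:3 pp2:1
Op 4: fork(P2) -> P3. 3 ppages; refcounts: pp0:3 pp1:4 pp2:1
Op 5: write(P1, v0, 187). refcount(pp0)=3>1 -> COPY to pp3. 4 ppages; refcounts: pp0:2 pp1:4 pp2:1 pp3:1
Op 6: read(P2, v0) -> 44. No state change.
Op 7: read(P3, v1) -> 11. No state change.
Op 8: read(P3, v1) -> 11. No state change.

yes yes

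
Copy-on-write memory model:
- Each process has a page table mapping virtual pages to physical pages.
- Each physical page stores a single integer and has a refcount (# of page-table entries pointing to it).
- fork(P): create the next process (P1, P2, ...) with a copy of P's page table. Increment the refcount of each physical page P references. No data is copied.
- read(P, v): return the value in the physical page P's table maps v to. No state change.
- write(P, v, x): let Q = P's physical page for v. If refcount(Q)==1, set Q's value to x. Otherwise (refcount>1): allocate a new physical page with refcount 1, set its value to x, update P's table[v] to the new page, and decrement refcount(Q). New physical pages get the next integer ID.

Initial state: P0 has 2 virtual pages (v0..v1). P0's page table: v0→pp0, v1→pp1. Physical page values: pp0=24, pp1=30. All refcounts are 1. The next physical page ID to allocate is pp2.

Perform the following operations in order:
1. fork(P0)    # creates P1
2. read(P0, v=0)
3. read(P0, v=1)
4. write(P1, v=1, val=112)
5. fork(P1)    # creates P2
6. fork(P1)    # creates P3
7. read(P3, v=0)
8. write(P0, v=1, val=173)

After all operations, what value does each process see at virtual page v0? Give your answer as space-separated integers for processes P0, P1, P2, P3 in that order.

Answer: 24 24 24 24

Derivation:
Op 1: fork(P0) -> P1. 2 ppages; refcounts: pp0:2 pp1:2
Op 2: read(P0, v0) -> 24. No state change.
Op 3: read(P0, v1) -> 30. No state change.
Op 4: write(P1, v1, 112). refcount(pp1)=2>1 -> COPY to pp2. 3 ppages; refcounts: pp0:2 pp1:1 pp2:1
Op 5: fork(P1) -> P2. 3 ppages; refcounts: pp0:3 pp1:1 pp2:2
Op 6: fork(P1) -> P3. 3 ppages; refcounts: pp0:4 pp1:1 pp2:3
Op 7: read(P3, v0) -> 24. No state change.
Op 8: write(P0, v1, 173). refcount(pp1)=1 -> write in place. 3 ppages; refcounts: pp0:4 pp1:1 pp2:3
P0: v0 -> pp0 = 24
P1: v0 -> pp0 = 24
P2: v0 -> pp0 = 24
P3: v0 -> pp0 = 24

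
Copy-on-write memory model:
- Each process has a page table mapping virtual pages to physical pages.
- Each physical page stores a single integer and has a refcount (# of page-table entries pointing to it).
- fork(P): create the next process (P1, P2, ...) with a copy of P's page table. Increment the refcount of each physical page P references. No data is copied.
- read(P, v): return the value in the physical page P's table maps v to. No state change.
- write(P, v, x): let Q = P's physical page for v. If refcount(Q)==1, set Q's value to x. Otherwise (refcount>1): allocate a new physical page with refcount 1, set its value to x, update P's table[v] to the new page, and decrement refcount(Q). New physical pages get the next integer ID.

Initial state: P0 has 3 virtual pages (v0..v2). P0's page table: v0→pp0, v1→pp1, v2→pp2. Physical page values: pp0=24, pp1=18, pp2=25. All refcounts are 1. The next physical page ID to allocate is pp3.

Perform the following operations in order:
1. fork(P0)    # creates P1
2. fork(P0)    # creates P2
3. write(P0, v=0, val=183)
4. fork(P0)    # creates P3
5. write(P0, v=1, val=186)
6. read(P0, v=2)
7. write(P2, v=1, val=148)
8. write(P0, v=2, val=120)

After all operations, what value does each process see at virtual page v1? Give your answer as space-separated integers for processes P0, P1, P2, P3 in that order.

Answer: 186 18 148 18

Derivation:
Op 1: fork(P0) -> P1. 3 ppages; refcounts: pp0:2 pp1:2 pp2:2
Op 2: fork(P0) -> P2. 3 ppages; refcounts: pp0:3 pp1:3 pp2:3
Op 3: write(P0, v0, 183). refcount(pp0)=3>1 -> COPY to pp3. 4 ppages; refcounts: pp0:2 pp1:3 pp2:3 pp3:1
Op 4: fork(P0) -> P3. 4 ppages; refcounts: pp0:2 pp1:4 pp2:4 pp3:2
Op 5: write(P0, v1, 186). refcount(pp1)=4>1 -> COPY to pp4. 5 ppages; refcounts: pp0:2 pp1:3 pp2:4 pp3:2 pp4:1
Op 6: read(P0, v2) -> 25. No state change.
Op 7: write(P2, v1, 148). refcount(pp1)=3>1 -> COPY to pp5. 6 ppages; refcounts: pp0:2 pp1:2 pp2:4 pp3:2 pp4:1 pp5:1
Op 8: write(P0, v2, 120). refcount(pp2)=4>1 -> COPY to pp6. 7 ppages; refcounts: pp0:2 pp1:2 pp2:3 pp3:2 pp4:1 pp5:1 pp6:1
P0: v1 -> pp4 = 186
P1: v1 -> pp1 = 18
P2: v1 -> pp5 = 148
P3: v1 -> pp1 = 18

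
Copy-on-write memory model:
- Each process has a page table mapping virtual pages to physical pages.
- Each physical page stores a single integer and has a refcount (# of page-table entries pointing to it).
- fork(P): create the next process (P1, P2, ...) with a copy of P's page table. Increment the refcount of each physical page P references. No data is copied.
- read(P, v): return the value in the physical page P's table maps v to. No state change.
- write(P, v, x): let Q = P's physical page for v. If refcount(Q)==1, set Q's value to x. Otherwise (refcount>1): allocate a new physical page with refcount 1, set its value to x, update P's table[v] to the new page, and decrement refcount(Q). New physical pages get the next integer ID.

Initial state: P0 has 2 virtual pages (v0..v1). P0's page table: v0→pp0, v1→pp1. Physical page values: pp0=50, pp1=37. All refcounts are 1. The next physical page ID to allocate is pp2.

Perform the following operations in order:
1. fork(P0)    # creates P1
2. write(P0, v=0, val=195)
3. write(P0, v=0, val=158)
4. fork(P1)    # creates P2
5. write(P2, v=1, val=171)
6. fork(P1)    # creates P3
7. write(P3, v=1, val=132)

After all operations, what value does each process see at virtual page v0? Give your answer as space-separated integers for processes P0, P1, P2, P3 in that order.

Op 1: fork(P0) -> P1. 2 ppages; refcounts: pp0:2 pp1:2
Op 2: write(P0, v0, 195). refcount(pp0)=2>1 -> COPY to pp2. 3 ppages; refcounts: pp0:1 pp1:2 pp2:1
Op 3: write(P0, v0, 158). refcount(pp2)=1 -> write in place. 3 ppages; refcounts: pp0:1 pp1:2 pp2:1
Op 4: fork(P1) -> P2. 3 ppages; refcounts: pp0:2 pp1:3 pp2:1
Op 5: write(P2, v1, 171). refcount(pp1)=3>1 -> COPY to pp3. 4 ppages; refcounts: pp0:2 pp1:2 pp2:1 pp3:1
Op 6: fork(P1) -> P3. 4 ppages; refcounts: pp0:3 pp1:3 pp2:1 pp3:1
Op 7: write(P3, v1, 132). refcount(pp1)=3>1 -> COPY to pp4. 5 ppages; refcounts: pp0:3 pp1:2 pp2:1 pp3:1 pp4:1
P0: v0 -> pp2 = 158
P1: v0 -> pp0 = 50
P2: v0 -> pp0 = 50
P3: v0 -> pp0 = 50

Answer: 158 50 50 50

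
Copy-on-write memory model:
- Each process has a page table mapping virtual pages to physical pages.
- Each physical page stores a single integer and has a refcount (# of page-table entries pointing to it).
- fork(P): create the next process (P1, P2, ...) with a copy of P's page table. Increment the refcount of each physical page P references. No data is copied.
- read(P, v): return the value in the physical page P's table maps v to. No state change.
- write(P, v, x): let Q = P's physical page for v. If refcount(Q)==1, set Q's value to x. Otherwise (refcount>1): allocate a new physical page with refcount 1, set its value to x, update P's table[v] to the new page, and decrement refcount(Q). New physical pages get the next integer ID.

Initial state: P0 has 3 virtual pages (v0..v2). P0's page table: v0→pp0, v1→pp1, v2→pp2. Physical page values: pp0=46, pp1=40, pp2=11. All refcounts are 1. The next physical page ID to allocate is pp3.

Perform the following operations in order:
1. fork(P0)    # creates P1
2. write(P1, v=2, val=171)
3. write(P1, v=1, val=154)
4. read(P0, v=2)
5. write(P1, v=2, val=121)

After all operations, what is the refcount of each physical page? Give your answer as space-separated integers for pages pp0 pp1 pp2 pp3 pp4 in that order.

Op 1: fork(P0) -> P1. 3 ppages; refcounts: pp0:2 pp1:2 pp2:2
Op 2: write(P1, v2, 171). refcount(pp2)=2>1 -> COPY to pp3. 4 ppages; refcounts: pp0:2 pp1:2 pp2:1 pp3:1
Op 3: write(P1, v1, 154). refcount(pp1)=2>1 -> COPY to pp4. 5 ppages; refcounts: pp0:2 pp1:1 pp2:1 pp3:1 pp4:1
Op 4: read(P0, v2) -> 11. No state change.
Op 5: write(P1, v2, 121). refcount(pp3)=1 -> write in place. 5 ppages; refcounts: pp0:2 pp1:1 pp2:1 pp3:1 pp4:1

Answer: 2 1 1 1 1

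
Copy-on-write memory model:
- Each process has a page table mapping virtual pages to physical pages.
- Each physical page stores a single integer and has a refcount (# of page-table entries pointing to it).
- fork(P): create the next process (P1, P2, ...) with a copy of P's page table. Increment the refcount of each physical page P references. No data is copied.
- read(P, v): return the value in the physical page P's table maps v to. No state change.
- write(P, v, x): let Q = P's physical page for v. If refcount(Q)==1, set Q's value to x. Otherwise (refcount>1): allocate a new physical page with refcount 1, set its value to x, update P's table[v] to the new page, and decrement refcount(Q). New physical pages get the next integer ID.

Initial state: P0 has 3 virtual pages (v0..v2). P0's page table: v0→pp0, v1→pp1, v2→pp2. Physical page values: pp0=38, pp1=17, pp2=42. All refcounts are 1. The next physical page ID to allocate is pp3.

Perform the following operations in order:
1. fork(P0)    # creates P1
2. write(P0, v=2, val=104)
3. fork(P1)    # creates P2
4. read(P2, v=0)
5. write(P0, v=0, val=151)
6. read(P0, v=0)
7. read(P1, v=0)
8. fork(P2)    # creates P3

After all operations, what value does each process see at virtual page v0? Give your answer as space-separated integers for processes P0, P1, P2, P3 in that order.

Answer: 151 38 38 38

Derivation:
Op 1: fork(P0) -> P1. 3 ppages; refcounts: pp0:2 pp1:2 pp2:2
Op 2: write(P0, v2, 104). refcount(pp2)=2>1 -> COPY to pp3. 4 ppages; refcounts: pp0:2 pp1:2 pp2:1 pp3:1
Op 3: fork(P1) -> P2. 4 ppages; refcounts: pp0:3 pp1:3 pp2:2 pp3:1
Op 4: read(P2, v0) -> 38. No state change.
Op 5: write(P0, v0, 151). refcount(pp0)=3>1 -> COPY to pp4. 5 ppages; refcounts: pp0:2 pp1:3 pp2:2 pp3:1 pp4:1
Op 6: read(P0, v0) -> 151. No state change.
Op 7: read(P1, v0) -> 38. No state change.
Op 8: fork(P2) -> P3. 5 ppages; refcounts: pp0:3 pp1:4 pp2:3 pp3:1 pp4:1
P0: v0 -> pp4 = 151
P1: v0 -> pp0 = 38
P2: v0 -> pp0 = 38
P3: v0 -> pp0 = 38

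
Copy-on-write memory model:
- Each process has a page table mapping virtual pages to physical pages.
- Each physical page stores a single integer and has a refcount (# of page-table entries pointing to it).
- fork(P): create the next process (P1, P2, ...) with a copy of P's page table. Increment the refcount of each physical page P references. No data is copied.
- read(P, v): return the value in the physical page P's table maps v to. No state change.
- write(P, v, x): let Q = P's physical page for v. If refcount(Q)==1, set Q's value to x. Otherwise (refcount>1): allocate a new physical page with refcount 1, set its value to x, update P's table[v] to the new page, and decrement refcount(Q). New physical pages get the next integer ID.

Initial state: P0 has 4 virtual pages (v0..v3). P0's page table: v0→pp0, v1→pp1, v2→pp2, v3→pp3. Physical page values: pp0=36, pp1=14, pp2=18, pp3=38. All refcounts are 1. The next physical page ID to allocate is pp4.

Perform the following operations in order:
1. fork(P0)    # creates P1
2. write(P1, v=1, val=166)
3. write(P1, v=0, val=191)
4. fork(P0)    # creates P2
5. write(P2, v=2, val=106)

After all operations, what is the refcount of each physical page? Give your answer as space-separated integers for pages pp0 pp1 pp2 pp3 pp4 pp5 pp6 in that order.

Answer: 2 2 2 3 1 1 1

Derivation:
Op 1: fork(P0) -> P1. 4 ppages; refcounts: pp0:2 pp1:2 pp2:2 pp3:2
Op 2: write(P1, v1, 166). refcount(pp1)=2>1 -> COPY to pp4. 5 ppages; refcounts: pp0:2 pp1:1 pp2:2 pp3:2 pp4:1
Op 3: write(P1, v0, 191). refcount(pp0)=2>1 -> COPY to pp5. 6 ppages; refcounts: pp0:1 pp1:1 pp2:2 pp3:2 pp4:1 pp5:1
Op 4: fork(P0) -> P2. 6 ppages; refcounts: pp0:2 pp1:2 pp2:3 pp3:3 pp4:1 pp5:1
Op 5: write(P2, v2, 106). refcount(pp2)=3>1 -> COPY to pp6. 7 ppages; refcounts: pp0:2 pp1:2 pp2:2 pp3:3 pp4:1 pp5:1 pp6:1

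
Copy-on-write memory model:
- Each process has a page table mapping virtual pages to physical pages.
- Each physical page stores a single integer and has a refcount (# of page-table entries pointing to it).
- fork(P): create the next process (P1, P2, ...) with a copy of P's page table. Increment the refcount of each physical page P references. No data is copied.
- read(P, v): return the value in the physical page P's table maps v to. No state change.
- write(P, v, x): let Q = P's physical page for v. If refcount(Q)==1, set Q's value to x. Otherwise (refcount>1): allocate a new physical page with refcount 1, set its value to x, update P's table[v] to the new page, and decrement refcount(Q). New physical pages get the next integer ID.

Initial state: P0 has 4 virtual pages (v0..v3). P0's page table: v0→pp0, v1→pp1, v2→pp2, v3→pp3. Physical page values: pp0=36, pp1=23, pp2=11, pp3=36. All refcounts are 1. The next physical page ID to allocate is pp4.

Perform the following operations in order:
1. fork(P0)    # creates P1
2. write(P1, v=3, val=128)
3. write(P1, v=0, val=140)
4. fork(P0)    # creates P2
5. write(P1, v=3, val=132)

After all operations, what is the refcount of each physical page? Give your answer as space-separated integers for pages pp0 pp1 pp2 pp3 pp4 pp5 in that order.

Answer: 2 3 3 2 1 1

Derivation:
Op 1: fork(P0) -> P1. 4 ppages; refcounts: pp0:2 pp1:2 pp2:2 pp3:2
Op 2: write(P1, v3, 128). refcount(pp3)=2>1 -> COPY to pp4. 5 ppages; refcounts: pp0:2 pp1:2 pp2:2 pp3:1 pp4:1
Op 3: write(P1, v0, 140). refcount(pp0)=2>1 -> COPY to pp5. 6 ppages; refcounts: pp0:1 pp1:2 pp2:2 pp3:1 pp4:1 pp5:1
Op 4: fork(P0) -> P2. 6 ppages; refcounts: pp0:2 pp1:3 pp2:3 pp3:2 pp4:1 pp5:1
Op 5: write(P1, v3, 132). refcount(pp4)=1 -> write in place. 6 ppages; refcounts: pp0:2 pp1:3 pp2:3 pp3:2 pp4:1 pp5:1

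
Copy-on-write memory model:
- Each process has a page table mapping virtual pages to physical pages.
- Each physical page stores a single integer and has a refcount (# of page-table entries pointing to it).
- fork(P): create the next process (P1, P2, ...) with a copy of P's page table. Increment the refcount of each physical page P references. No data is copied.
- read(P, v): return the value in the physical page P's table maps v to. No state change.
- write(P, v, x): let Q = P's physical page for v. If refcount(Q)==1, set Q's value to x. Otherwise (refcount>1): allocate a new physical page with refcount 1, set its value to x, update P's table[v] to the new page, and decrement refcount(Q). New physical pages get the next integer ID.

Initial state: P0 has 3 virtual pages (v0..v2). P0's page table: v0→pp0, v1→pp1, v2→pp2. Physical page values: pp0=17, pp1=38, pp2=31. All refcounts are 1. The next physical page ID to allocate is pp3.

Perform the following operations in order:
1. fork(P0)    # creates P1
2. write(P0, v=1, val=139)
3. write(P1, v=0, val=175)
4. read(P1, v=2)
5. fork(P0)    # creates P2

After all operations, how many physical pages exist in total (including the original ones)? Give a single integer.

Answer: 5

Derivation:
Op 1: fork(P0) -> P1. 3 ppages; refcounts: pp0:2 pp1:2 pp2:2
Op 2: write(P0, v1, 139). refcount(pp1)=2>1 -> COPY to pp3. 4 ppages; refcounts: pp0:2 pp1:1 pp2:2 pp3:1
Op 3: write(P1, v0, 175). refcount(pp0)=2>1 -> COPY to pp4. 5 ppages; refcounts: pp0:1 pp1:1 pp2:2 pp3:1 pp4:1
Op 4: read(P1, v2) -> 31. No state change.
Op 5: fork(P0) -> P2. 5 ppages; refcounts: pp0:2 pp1:1 pp2:3 pp3:2 pp4:1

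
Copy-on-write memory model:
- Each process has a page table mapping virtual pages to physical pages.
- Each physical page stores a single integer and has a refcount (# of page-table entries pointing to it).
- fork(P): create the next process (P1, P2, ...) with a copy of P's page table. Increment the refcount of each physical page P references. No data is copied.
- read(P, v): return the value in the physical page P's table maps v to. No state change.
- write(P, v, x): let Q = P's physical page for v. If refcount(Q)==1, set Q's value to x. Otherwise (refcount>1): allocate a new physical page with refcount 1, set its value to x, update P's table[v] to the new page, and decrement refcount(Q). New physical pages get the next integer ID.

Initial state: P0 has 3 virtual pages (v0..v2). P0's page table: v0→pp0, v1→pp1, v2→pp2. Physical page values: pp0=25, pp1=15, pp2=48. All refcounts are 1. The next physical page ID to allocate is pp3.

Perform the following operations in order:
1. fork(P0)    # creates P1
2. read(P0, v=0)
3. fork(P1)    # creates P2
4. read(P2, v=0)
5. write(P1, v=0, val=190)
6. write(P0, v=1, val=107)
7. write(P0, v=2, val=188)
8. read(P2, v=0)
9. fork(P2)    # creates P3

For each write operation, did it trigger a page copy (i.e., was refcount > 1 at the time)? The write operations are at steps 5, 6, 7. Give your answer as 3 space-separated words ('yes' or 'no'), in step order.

Op 1: fork(P0) -> P1. 3 ppages; refcounts: pp0:2 pp1:2 pp2:2
Op 2: read(P0, v0) -> 25. No state change.
Op 3: fork(P1) -> P2. 3 ppages; refcounts: pp0:3 pp1:3 pp2:3
Op 4: read(P2, v0) -> 25. No state change.
Op 5: write(P1, v0, 190). refcount(pp0)=3>1 -> COPY to pp3. 4 ppages; refcounts: pp0:2 pp1:3 pp2:3 pp3:1
Op 6: write(P0, v1, 107). refcount(pp1)=3>1 -> COPY to pp4. 5 ppages; refcounts: pp0:2 pp1:2 pp2:3 pp3:1 pp4:1
Op 7: write(P0, v2, 188). refcount(pp2)=3>1 -> COPY to pp5. 6 ppages; refcounts: pp0:2 pp1:2 pp2:2 pp3:1 pp4:1 pp5:1
Op 8: read(P2, v0) -> 25. No state change.
Op 9: fork(P2) -> P3. 6 ppages; refcounts: pp0:3 pp1:3 pp2:3 pp3:1 pp4:1 pp5:1

yes yes yes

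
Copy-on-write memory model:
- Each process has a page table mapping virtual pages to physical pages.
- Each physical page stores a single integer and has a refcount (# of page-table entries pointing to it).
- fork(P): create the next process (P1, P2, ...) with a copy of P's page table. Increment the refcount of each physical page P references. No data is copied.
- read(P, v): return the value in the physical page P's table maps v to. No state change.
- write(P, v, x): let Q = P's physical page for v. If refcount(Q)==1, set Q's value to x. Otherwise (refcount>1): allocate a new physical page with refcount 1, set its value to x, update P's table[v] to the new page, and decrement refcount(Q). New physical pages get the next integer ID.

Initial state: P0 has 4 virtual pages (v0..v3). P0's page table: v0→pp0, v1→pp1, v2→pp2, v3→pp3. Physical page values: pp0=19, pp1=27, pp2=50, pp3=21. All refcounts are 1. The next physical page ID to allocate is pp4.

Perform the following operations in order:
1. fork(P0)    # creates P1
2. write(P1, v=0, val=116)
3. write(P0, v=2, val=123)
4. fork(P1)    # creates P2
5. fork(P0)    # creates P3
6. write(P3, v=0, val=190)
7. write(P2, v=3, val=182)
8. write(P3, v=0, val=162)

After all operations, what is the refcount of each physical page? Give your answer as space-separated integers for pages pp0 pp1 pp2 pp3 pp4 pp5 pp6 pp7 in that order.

Op 1: fork(P0) -> P1. 4 ppages; refcounts: pp0:2 pp1:2 pp2:2 pp3:2
Op 2: write(P1, v0, 116). refcount(pp0)=2>1 -> COPY to pp4. 5 ppages; refcounts: pp0:1 pp1:2 pp2:2 pp3:2 pp4:1
Op 3: write(P0, v2, 123). refcount(pp2)=2>1 -> COPY to pp5. 6 ppages; refcounts: pp0:1 pp1:2 pp2:1 pp3:2 pp4:1 pp5:1
Op 4: fork(P1) -> P2. 6 ppages; refcounts: pp0:1 pp1:3 pp2:2 pp3:3 pp4:2 pp5:1
Op 5: fork(P0) -> P3. 6 ppages; refcounts: pp0:2 pp1:4 pp2:2 pp3:4 pp4:2 pp5:2
Op 6: write(P3, v0, 190). refcount(pp0)=2>1 -> COPY to pp6. 7 ppages; refcounts: pp0:1 pp1:4 pp2:2 pp3:4 pp4:2 pp5:2 pp6:1
Op 7: write(P2, v3, 182). refcount(pp3)=4>1 -> COPY to pp7. 8 ppages; refcounts: pp0:1 pp1:4 pp2:2 pp3:3 pp4:2 pp5:2 pp6:1 pp7:1
Op 8: write(P3, v0, 162). refcount(pp6)=1 -> write in place. 8 ppages; refcounts: pp0:1 pp1:4 pp2:2 pp3:3 pp4:2 pp5:2 pp6:1 pp7:1

Answer: 1 4 2 3 2 2 1 1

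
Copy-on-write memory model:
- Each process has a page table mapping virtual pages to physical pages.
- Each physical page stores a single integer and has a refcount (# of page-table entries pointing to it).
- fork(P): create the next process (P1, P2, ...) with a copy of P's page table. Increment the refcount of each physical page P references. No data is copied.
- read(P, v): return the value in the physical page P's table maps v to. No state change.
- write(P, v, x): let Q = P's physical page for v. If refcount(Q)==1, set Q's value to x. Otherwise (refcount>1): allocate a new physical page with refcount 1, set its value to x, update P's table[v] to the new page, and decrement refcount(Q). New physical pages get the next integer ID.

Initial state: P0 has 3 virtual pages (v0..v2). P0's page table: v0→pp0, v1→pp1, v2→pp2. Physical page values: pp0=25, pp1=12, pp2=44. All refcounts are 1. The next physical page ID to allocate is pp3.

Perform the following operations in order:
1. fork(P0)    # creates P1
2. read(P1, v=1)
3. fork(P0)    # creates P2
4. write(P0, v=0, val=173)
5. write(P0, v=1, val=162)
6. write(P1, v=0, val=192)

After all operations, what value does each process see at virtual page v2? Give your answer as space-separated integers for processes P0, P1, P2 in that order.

Op 1: fork(P0) -> P1. 3 ppages; refcounts: pp0:2 pp1:2 pp2:2
Op 2: read(P1, v1) -> 12. No state change.
Op 3: fork(P0) -> P2. 3 ppages; refcounts: pp0:3 pp1:3 pp2:3
Op 4: write(P0, v0, 173). refcount(pp0)=3>1 -> COPY to pp3. 4 ppages; refcounts: pp0:2 pp1:3 pp2:3 pp3:1
Op 5: write(P0, v1, 162). refcount(pp1)=3>1 -> COPY to pp4. 5 ppages; refcounts: pp0:2 pp1:2 pp2:3 pp3:1 pp4:1
Op 6: write(P1, v0, 192). refcount(pp0)=2>1 -> COPY to pp5. 6 ppages; refcounts: pp0:1 pp1:2 pp2:3 pp3:1 pp4:1 pp5:1
P0: v2 -> pp2 = 44
P1: v2 -> pp2 = 44
P2: v2 -> pp2 = 44

Answer: 44 44 44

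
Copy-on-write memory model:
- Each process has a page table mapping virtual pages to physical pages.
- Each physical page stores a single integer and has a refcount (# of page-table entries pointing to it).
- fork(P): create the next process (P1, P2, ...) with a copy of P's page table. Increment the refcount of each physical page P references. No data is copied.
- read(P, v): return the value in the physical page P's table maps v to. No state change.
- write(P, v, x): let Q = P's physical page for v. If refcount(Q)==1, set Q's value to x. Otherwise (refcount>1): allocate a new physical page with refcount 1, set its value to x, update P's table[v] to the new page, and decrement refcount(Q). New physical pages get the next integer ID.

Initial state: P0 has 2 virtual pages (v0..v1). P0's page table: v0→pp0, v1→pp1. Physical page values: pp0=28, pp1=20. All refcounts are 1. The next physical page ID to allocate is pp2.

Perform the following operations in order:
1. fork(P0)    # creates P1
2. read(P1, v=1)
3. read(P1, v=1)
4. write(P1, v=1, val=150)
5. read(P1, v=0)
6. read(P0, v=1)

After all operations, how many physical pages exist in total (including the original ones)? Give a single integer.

Op 1: fork(P0) -> P1. 2 ppages; refcounts: pp0:2 pp1:2
Op 2: read(P1, v1) -> 20. No state change.
Op 3: read(P1, v1) -> 20. No state change.
Op 4: write(P1, v1, 150). refcount(pp1)=2>1 -> COPY to pp2. 3 ppages; refcounts: pp0:2 pp1:1 pp2:1
Op 5: read(P1, v0) -> 28. No state change.
Op 6: read(P0, v1) -> 20. No state change.

Answer: 3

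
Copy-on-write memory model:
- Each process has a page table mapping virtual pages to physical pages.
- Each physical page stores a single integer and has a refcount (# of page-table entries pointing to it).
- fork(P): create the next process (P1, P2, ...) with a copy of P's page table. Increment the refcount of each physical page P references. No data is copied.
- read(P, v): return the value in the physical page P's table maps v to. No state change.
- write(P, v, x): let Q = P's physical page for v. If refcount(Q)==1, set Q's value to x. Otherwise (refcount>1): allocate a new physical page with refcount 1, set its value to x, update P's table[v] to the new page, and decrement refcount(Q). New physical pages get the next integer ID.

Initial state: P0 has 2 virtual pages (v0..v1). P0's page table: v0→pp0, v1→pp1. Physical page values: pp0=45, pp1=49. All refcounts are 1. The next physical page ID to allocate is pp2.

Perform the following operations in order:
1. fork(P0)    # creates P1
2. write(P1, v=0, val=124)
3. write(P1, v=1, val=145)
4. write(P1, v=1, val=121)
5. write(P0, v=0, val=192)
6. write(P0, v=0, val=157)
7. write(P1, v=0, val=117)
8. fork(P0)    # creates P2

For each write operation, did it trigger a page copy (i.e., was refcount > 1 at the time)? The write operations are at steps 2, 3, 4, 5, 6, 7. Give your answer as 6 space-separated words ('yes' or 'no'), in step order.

Op 1: fork(P0) -> P1. 2 ppages; refcounts: pp0:2 pp1:2
Op 2: write(P1, v0, 124). refcount(pp0)=2>1 -> COPY to pp2. 3 ppages; refcounts: pp0:1 pp1:2 pp2:1
Op 3: write(P1, v1, 145). refcount(pp1)=2>1 -> COPY to pp3. 4 ppages; refcounts: pp0:1 pp1:1 pp2:1 pp3:1
Op 4: write(P1, v1, 121). refcount(pp3)=1 -> write in place. 4 ppages; refcounts: pp0:1 pp1:1 pp2:1 pp3:1
Op 5: write(P0, v0, 192). refcount(pp0)=1 -> write in place. 4 ppages; refcounts: pp0:1 pp1:1 pp2:1 pp3:1
Op 6: write(P0, v0, 157). refcount(pp0)=1 -> write in place. 4 ppages; refcounts: pp0:1 pp1:1 pp2:1 pp3:1
Op 7: write(P1, v0, 117). refcount(pp2)=1 -> write in place. 4 ppages; refcounts: pp0:1 pp1:1 pp2:1 pp3:1
Op 8: fork(P0) -> P2. 4 ppages; refcounts: pp0:2 pp1:2 pp2:1 pp3:1

yes yes no no no no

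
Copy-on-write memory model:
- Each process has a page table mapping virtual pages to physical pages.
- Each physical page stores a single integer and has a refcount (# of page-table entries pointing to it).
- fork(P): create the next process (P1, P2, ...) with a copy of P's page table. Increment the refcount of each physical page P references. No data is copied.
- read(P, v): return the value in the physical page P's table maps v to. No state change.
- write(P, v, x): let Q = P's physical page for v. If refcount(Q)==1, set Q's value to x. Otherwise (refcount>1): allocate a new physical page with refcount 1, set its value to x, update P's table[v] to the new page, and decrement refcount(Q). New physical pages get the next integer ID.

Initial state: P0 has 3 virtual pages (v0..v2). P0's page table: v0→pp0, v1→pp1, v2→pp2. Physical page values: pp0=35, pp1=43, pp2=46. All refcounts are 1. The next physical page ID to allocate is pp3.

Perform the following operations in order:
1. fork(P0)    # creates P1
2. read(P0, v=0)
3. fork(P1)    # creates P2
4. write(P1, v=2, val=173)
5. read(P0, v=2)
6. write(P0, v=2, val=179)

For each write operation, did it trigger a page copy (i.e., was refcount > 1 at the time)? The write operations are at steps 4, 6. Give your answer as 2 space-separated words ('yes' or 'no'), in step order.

Op 1: fork(P0) -> P1. 3 ppages; refcounts: pp0:2 pp1:2 pp2:2
Op 2: read(P0, v0) -> 35. No state change.
Op 3: fork(P1) -> P2. 3 ppages; refcounts: pp0:3 pp1:3 pp2:3
Op 4: write(P1, v2, 173). refcount(pp2)=3>1 -> COPY to pp3. 4 ppages; refcounts: pp0:3 pp1:3 pp2:2 pp3:1
Op 5: read(P0, v2) -> 46. No state change.
Op 6: write(P0, v2, 179). refcount(pp2)=2>1 -> COPY to pp4. 5 ppages; refcounts: pp0:3 pp1:3 pp2:1 pp3:1 pp4:1

yes yes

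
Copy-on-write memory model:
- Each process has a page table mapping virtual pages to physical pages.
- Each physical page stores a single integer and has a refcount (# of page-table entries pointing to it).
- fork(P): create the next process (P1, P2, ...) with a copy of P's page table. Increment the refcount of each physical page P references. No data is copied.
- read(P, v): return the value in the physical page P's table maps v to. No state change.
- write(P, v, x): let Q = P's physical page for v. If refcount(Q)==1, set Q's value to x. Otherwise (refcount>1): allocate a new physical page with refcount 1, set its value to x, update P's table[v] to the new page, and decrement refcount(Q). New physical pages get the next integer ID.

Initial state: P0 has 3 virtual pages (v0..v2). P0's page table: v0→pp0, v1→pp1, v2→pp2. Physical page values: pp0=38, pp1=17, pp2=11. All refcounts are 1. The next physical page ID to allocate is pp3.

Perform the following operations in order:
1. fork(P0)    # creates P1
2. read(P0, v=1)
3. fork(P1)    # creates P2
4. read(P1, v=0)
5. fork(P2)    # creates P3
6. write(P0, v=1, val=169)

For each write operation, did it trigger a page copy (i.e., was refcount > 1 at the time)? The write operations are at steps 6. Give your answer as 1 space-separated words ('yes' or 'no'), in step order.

Op 1: fork(P0) -> P1. 3 ppages; refcounts: pp0:2 pp1:2 pp2:2
Op 2: read(P0, v1) -> 17. No state change.
Op 3: fork(P1) -> P2. 3 ppages; refcounts: pp0:3 pp1:3 pp2:3
Op 4: read(P1, v0) -> 38. No state change.
Op 5: fork(P2) -> P3. 3 ppages; refcounts: pp0:4 pp1:4 pp2:4
Op 6: write(P0, v1, 169). refcount(pp1)=4>1 -> COPY to pp3. 4 ppages; refcounts: pp0:4 pp1:3 pp2:4 pp3:1

yes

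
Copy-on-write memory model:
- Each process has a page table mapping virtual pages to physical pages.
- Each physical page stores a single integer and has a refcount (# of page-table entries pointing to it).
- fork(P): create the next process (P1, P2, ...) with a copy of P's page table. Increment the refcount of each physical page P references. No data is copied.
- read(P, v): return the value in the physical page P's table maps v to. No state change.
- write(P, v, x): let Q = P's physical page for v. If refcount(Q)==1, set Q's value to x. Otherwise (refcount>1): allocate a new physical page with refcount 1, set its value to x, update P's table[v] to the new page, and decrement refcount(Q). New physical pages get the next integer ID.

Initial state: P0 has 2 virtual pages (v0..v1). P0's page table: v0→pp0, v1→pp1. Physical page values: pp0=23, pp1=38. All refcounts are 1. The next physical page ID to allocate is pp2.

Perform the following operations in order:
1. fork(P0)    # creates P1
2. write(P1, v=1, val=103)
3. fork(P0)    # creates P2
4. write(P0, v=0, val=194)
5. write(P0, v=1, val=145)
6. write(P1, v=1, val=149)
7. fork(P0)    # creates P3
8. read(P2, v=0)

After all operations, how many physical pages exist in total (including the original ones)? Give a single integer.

Op 1: fork(P0) -> P1. 2 ppages; refcounts: pp0:2 pp1:2
Op 2: write(P1, v1, 103). refcount(pp1)=2>1 -> COPY to pp2. 3 ppages; refcounts: pp0:2 pp1:1 pp2:1
Op 3: fork(P0) -> P2. 3 ppages; refcounts: pp0:3 pp1:2 pp2:1
Op 4: write(P0, v0, 194). refcount(pp0)=3>1 -> COPY to pp3. 4 ppages; refcounts: pp0:2 pp1:2 pp2:1 pp3:1
Op 5: write(P0, v1, 145). refcount(pp1)=2>1 -> COPY to pp4. 5 ppages; refcounts: pp0:2 pp1:1 pp2:1 pp3:1 pp4:1
Op 6: write(P1, v1, 149). refcount(pp2)=1 -> write in place. 5 ppages; refcounts: pp0:2 pp1:1 pp2:1 pp3:1 pp4:1
Op 7: fork(P0) -> P3. 5 ppages; refcounts: pp0:2 pp1:1 pp2:1 pp3:2 pp4:2
Op 8: read(P2, v0) -> 23. No state change.

Answer: 5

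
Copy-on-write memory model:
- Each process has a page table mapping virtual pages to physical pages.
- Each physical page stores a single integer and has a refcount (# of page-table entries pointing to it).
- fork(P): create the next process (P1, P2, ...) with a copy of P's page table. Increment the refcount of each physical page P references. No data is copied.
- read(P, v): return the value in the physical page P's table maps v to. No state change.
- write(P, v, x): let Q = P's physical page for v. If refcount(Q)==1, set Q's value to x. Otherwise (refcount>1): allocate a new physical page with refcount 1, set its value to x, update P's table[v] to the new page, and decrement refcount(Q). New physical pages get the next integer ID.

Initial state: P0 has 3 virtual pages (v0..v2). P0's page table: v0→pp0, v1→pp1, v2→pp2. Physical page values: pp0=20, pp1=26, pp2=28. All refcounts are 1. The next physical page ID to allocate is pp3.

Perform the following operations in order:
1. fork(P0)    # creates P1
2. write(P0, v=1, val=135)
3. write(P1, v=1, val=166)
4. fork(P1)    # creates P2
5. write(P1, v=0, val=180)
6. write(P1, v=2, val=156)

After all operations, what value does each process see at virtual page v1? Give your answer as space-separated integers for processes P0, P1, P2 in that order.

Answer: 135 166 166

Derivation:
Op 1: fork(P0) -> P1. 3 ppages; refcounts: pp0:2 pp1:2 pp2:2
Op 2: write(P0, v1, 135). refcount(pp1)=2>1 -> COPY to pp3. 4 ppages; refcounts: pp0:2 pp1:1 pp2:2 pp3:1
Op 3: write(P1, v1, 166). refcount(pp1)=1 -> write in place. 4 ppages; refcounts: pp0:2 pp1:1 pp2:2 pp3:1
Op 4: fork(P1) -> P2. 4 ppages; refcounts: pp0:3 pp1:2 pp2:3 pp3:1
Op 5: write(P1, v0, 180). refcount(pp0)=3>1 -> COPY to pp4. 5 ppages; refcounts: pp0:2 pp1:2 pp2:3 pp3:1 pp4:1
Op 6: write(P1, v2, 156). refcount(pp2)=3>1 -> COPY to pp5. 6 ppages; refcounts: pp0:2 pp1:2 pp2:2 pp3:1 pp4:1 pp5:1
P0: v1 -> pp3 = 135
P1: v1 -> pp1 = 166
P2: v1 -> pp1 = 166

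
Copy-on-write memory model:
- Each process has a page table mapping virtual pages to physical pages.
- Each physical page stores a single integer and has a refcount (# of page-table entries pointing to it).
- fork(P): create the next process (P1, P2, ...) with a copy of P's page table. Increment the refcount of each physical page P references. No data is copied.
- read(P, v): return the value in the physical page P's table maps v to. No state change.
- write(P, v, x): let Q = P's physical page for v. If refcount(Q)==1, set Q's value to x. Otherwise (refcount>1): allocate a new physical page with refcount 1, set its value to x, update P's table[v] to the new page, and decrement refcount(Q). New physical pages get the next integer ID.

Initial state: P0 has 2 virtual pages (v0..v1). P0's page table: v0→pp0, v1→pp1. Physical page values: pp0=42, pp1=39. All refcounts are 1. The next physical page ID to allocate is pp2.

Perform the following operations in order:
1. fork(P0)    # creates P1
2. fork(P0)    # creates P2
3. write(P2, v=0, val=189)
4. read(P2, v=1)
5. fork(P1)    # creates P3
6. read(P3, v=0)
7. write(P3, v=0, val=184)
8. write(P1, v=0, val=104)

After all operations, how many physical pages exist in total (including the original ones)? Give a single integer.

Op 1: fork(P0) -> P1. 2 ppages; refcounts: pp0:2 pp1:2
Op 2: fork(P0) -> P2. 2 ppages; refcounts: pp0:3 pp1:3
Op 3: write(P2, v0, 189). refcount(pp0)=3>1 -> COPY to pp2. 3 ppages; refcounts: pp0:2 pp1:3 pp2:1
Op 4: read(P2, v1) -> 39. No state change.
Op 5: fork(P1) -> P3. 3 ppages; refcounts: pp0:3 pp1:4 pp2:1
Op 6: read(P3, v0) -> 42. No state change.
Op 7: write(P3, v0, 184). refcount(pp0)=3>1 -> COPY to pp3. 4 ppages; refcounts: pp0:2 pp1:4 pp2:1 pp3:1
Op 8: write(P1, v0, 104). refcount(pp0)=2>1 -> COPY to pp4. 5 ppages; refcounts: pp0:1 pp1:4 pp2:1 pp3:1 pp4:1

Answer: 5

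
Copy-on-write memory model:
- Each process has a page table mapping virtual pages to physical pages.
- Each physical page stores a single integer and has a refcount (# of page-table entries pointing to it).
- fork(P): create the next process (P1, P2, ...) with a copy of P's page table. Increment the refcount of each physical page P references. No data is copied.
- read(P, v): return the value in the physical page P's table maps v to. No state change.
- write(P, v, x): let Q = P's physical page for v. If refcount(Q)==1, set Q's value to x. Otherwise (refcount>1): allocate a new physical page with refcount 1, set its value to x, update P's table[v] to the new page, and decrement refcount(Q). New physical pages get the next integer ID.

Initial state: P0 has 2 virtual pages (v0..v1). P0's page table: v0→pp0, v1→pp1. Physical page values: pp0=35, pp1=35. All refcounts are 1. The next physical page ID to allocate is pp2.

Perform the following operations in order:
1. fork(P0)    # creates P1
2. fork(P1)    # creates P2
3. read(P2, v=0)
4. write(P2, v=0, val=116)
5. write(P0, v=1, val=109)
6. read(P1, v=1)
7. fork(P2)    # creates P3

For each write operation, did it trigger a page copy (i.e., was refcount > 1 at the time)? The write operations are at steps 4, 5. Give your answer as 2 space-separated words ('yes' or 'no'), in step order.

Op 1: fork(P0) -> P1. 2 ppages; refcounts: pp0:2 pp1:2
Op 2: fork(P1) -> P2. 2 ppages; refcounts: pp0:3 pp1:3
Op 3: read(P2, v0) -> 35. No state change.
Op 4: write(P2, v0, 116). refcount(pp0)=3>1 -> COPY to pp2. 3 ppages; refcounts: pp0:2 pp1:3 pp2:1
Op 5: write(P0, v1, 109). refcount(pp1)=3>1 -> COPY to pp3. 4 ppages; refcounts: pp0:2 pp1:2 pp2:1 pp3:1
Op 6: read(P1, v1) -> 35. No state change.
Op 7: fork(P2) -> P3. 4 ppages; refcounts: pp0:2 pp1:3 pp2:2 pp3:1

yes yes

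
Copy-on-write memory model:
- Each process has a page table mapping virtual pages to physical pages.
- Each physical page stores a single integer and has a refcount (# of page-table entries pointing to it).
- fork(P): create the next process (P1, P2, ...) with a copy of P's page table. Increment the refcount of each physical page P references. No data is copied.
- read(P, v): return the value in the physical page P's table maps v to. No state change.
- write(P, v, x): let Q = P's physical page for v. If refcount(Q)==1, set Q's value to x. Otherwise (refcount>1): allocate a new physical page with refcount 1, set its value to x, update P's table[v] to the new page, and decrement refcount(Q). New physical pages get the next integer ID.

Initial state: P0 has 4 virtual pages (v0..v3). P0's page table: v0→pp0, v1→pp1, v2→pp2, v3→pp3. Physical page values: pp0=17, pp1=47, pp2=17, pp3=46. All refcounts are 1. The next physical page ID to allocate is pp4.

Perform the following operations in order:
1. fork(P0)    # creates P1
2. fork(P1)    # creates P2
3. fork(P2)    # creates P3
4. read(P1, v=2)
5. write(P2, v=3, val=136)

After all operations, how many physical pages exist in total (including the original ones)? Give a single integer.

Answer: 5

Derivation:
Op 1: fork(P0) -> P1. 4 ppages; refcounts: pp0:2 pp1:2 pp2:2 pp3:2
Op 2: fork(P1) -> P2. 4 ppages; refcounts: pp0:3 pp1:3 pp2:3 pp3:3
Op 3: fork(P2) -> P3. 4 ppages; refcounts: pp0:4 pp1:4 pp2:4 pp3:4
Op 4: read(P1, v2) -> 17. No state change.
Op 5: write(P2, v3, 136). refcount(pp3)=4>1 -> COPY to pp4. 5 ppages; refcounts: pp0:4 pp1:4 pp2:4 pp3:3 pp4:1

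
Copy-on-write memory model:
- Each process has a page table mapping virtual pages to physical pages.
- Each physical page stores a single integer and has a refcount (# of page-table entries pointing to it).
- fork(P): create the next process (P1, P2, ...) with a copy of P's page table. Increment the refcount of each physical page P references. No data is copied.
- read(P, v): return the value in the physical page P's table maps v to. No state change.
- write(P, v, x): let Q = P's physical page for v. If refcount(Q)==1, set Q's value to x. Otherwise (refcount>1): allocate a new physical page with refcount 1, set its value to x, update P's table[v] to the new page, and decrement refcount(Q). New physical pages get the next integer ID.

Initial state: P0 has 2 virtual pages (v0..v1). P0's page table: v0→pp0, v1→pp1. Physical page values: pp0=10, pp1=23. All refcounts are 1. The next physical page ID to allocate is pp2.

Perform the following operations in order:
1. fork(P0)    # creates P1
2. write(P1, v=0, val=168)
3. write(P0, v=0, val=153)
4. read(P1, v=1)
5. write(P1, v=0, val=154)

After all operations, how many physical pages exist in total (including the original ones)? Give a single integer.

Answer: 3

Derivation:
Op 1: fork(P0) -> P1. 2 ppages; refcounts: pp0:2 pp1:2
Op 2: write(P1, v0, 168). refcount(pp0)=2>1 -> COPY to pp2. 3 ppages; refcounts: pp0:1 pp1:2 pp2:1
Op 3: write(P0, v0, 153). refcount(pp0)=1 -> write in place. 3 ppages; refcounts: pp0:1 pp1:2 pp2:1
Op 4: read(P1, v1) -> 23. No state change.
Op 5: write(P1, v0, 154). refcount(pp2)=1 -> write in place. 3 ppages; refcounts: pp0:1 pp1:2 pp2:1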